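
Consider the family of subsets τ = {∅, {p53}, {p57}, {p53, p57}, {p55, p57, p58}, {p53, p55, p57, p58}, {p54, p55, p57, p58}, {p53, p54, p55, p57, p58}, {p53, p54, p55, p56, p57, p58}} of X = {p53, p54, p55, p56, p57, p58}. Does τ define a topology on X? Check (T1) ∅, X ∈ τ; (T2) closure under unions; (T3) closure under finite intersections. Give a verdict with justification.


τ IS a topology on X.

Axiom (T1): ∅ ∈ τ? Yes; X ∈ τ? Yes.
Axiom (T2/T3): check pairwise unions and intersections of members of τ.
All pairwise intersections and unions checked — each lies in τ. Therefore τ satisfies (T1), (T2), (T3): it IS a topology on X.


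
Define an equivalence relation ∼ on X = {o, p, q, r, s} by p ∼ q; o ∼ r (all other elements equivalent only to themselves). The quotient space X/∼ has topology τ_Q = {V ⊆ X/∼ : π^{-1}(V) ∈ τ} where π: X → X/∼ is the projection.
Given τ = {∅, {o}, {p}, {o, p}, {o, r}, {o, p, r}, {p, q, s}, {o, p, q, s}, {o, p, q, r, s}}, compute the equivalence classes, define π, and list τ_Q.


X/∼ = {[o=r], [p=q], [s]}; |τ_Q| = 4.

Equivalence classes: [o=r], [p=q], [s].
Quotient map π: X → X/∼ sends o ↦ [o=r], p ↦ [p=q], q ↦ [p=q], r ↦ [o=r], s ↦ [s].
For each subset V ⊆ X/∼, compute π^{-1}(V) ⊆ X and check whether π^{-1}(V) ∈ τ. V is open in τ_Q iff π^{-1}(V) ∈ τ.
  V = {}: π^{-1}(V) = ∅ ∈ τ ✓.
  V = {[o=r]}: π^{-1}(V) = {o, r} ∈ τ ✓.
  V = {[p=q]}: π^{-1}(V) = {p, q} ∉ τ ✗.
  V = {[o=r], [p=q]}: π^{-1}(V) = {o, p, q, r} ∉ τ ✗.
  V = {[s]}: π^{-1}(V) = {s} ∉ τ ✗.
  V = {[o=r], [s]}: π^{-1}(V) = {o, r, s} ∉ τ ✗.
  V = {[p=q], [s]}: π^{-1}(V) = {p, q, s} ∈ τ ✓.
  V = {[o=r], [p=q], [s]}: π^{-1}(V) = {o, p, q, r, s} ∈ τ ✓.
Open sets in the quotient: τ_Q = {{}, {[o=r]}, {[p=q], [s]}, {[o=r], [p=q], [s]}} (4 elements).


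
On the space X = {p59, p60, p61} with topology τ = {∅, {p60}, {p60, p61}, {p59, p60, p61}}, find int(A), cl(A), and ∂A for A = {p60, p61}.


int(A) = {p60, p61}, cl(A) = {p59, p60, p61}, ∂A = {p59}.

Closed sets in (X, τ) are complements of opens:
  closed(X, τ) = {∅, {p59}, {p59, p61}, {p59, p60, p61}}.
int(A) = ⋃ {U ∈ τ : U ⊆ A}. Opens contained in A: ∅, {p60}, {p60, p61}.
Taking the union of these: int(A) = {p60, p61}.
cl(A) = ⋂ {C closed : A ⊆ C}. Closed sets containing A: {p59, p60, p61}.
Intersecting these: cl(A) = {p59, p60, p61}.
∂A = cl(A) ∖ int(A) = {p59, p60, p61} ∖ {p60, p61} = {p59}.


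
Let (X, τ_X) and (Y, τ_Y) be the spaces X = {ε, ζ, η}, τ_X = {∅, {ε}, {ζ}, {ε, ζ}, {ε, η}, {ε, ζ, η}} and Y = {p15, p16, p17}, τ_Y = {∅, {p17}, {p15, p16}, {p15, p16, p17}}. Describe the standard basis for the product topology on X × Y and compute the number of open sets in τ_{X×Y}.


Basis B = {∅ × ∅, {ε} × {p17}, {ζ} × {p17}, {ε} × {p15, p16}, {ε, ζ} × {p17}, {ε, η} × {p17}, {ζ} × {p15, p16}, {ε} × {p15, p16, p17}, {ε, ζ, η} × {p17}, {ζ} × {p15, p16, p17}, {ε, ζ} × {p15, p16}, {ε, η} × {p15, p16}, {ε, ζ} × {p15, p16, p17}, {ε, η} × {p15, p16, p17}, {ε, ζ, η} × {p15, p16}, {ε, ζ, η} × {p15, p16, p17}}; |τ_{X×Y}| = 36.

Enumerate products U × V with U ∈ τ_X, V ∈ τ_Y (deduplicated):
  ∅ × ∅ = {} (∅)
  {ε} × {p17} = {(ε,p17)}
  {ζ} × {p17} = {(ζ,p17)}
  {ε} × {p15, p16} = {(ε,p15), (ε,p16)}
  {ε, ζ} × {p17} = {(ε,p17), (ζ,p17)}
  {ε, η} × {p17} = {(ε,p17), (η,p17)}
  {ζ} × {p15, p16} = {(ζ,p15), (ζ,p16)}
  {ε} × {p15, p16, p17} = {(ε,p15), (ε,p16), (ε,p17)}
  {ε, ζ, η} × {p17} = {(ε,p17), (ζ,p17), (η,p17)}
  {ζ} × {p15, p16, p17} = {(ζ,p15), (ζ,p16), (ζ,p17)}
  {ε, ζ} × {p15, p16} = {(ε,p15), (ε,p16), (ζ,p15), (ζ,p16)}
  {ε, η} × {p15, p16} = {(ε,p15), (ε,p16), (η,p15), (η,p16)}
  {ε, ζ} × {p15, p16, p17} = {(ε,p15), (ε,p16), (ε,p17), (ζ,p15), (ζ,p16), (ζ,p17)}
  {ε, η} × {p15, p16, p17} = {(ε,p15), (ε,p16), (ε,p17), (η,p15), (η,p16), (η,p17)}
  {ε, ζ, η} × {p15, p16} = {(ε,p15), (ε,p16), (ζ,p15), (ζ,p16), (η,p15), (η,p16)}
  {ε, ζ, η} × {p15, p16, p17} = {(ε,p15), (ε,p16), (ε,p17), (ζ,p15), (ζ,p16), (ζ,p17), (η,p15), (η,p16), (η,p17)}
These 16 distinct sets form the basis B.
Close under arbitrary unions to get τ_{X×Y}; counting gives |τ_{X×Y}| = 36.


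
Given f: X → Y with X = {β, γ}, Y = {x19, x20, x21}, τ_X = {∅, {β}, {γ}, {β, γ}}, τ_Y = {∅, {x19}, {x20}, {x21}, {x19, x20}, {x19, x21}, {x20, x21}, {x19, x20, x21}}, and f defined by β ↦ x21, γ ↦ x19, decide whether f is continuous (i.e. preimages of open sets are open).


f IS continuous.

Compute f^{-1}(U) for each U ∈ τ_Y:
  U = ∅: f^{-1}(U) = ∅ ∈ τ_X ✓.
  U = {x19}: f^{-1}(U) = {γ} ∈ τ_X ✓.
  U = {x20}: f^{-1}(U) = ∅ ∈ τ_X ✓.
  U = {x21}: f^{-1}(U) = {β} ∈ τ_X ✓.
  U = {x19, x20}: f^{-1}(U) = {γ} ∈ τ_X ✓.
  U = {x19, x21}: f^{-1}(U) = {β, γ} ∈ τ_X ✓.
  U = {x20, x21}: f^{-1}(U) = {β} ∈ τ_X ✓.
  U = {x19, x20, x21}: f^{-1}(U) = {β, γ} ∈ τ_X ✓.
Every preimage lies in τ_X, so f IS continuous.


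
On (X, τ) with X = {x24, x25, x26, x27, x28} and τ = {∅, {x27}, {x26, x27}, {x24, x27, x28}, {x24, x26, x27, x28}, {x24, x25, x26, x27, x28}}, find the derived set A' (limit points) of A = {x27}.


A' = {x24, x25, x26, x28}

For each x ∈ X, list the open sets U ∈ τ with x ∈ U, then check whether U ∩ (A ∖ {x}) ≠ ∅ for every such U.
  x = x24: opens ∋ x are {x24, x27, x28}, {x24, x26, x27, x28}, {x24, x25, x26, x27, x28}; each meets A ∖ {x24}, so x IS a limit point.
  x = x25: opens ∋ x are {x24, x25, x26, x27, x28}; each meets A ∖ {x25}, so x IS a limit point.
  x = x26: opens ∋ x are {x26, x27}, {x24, x26, x27, x28}, {x24, x25, x26, x27, x28}; each meets A ∖ {x26}, so x IS a limit point.
  x = x27: open {x27} ∋ x has {x27} ∩ (A ∖ {x27}) = ∅, so x is NOT a limit point.
  x = x28: opens ∋ x are {x24, x27, x28}, {x24, x26, x27, x28}, {x24, x25, x26, x27, x28}; each meets A ∖ {x28}, so x IS a limit point.
Collecting: A' = {x24, x25, x26, x28}.


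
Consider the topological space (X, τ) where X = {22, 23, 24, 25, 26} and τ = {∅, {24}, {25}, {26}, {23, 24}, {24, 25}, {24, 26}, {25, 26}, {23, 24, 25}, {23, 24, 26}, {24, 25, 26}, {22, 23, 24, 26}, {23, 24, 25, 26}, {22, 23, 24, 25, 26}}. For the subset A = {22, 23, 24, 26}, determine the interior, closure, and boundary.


int(A) = {22, 23, 24, 26}, cl(A) = {22, 23, 24, 26}, ∂A = ∅.

Closed sets in (X, τ) are complements of opens:
  closed(X, τ) = {∅, {22}, {25}, {22, 23}, {22, 25}, {22, 26}, {22, 23, 24}, {22, 23, 25}, {22, 23, 26}, {22, 25, 26}, {22, 23, 24, 25}, {22, 23, 24, 26}, {22, 23, 25, 26}, {22, 23, 24, 25, 26}}.
int(A) = ⋃ {U ∈ τ : U ⊆ A}. Opens contained in A: ∅, {24}, {26}, {23, 24}, {24, 26}, {23, 24, 26}, {22, 23, 24, 26}.
Taking the union of these: int(A) = {22, 23, 24, 26}.
cl(A) = ⋂ {C closed : A ⊆ C}. Closed sets containing A: {22, 23, 24, 26}, {22, 23, 24, 25, 26}.
Intersecting these: cl(A) = {22, 23, 24, 26}.
∂A = cl(A) ∖ int(A) = {22, 23, 24, 26} ∖ {22, 23, 24, 26} = ∅.


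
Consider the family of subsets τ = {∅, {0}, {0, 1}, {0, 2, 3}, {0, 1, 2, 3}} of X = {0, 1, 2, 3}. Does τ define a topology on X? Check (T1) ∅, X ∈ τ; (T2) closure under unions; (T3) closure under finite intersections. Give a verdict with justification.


τ IS a topology on X.

Axiom (T1): ∅ ∈ τ? Yes; X ∈ τ? Yes.
Axiom (T2/T3): check pairwise unions and intersections of members of τ.
All pairwise intersections and unions checked — each lies in τ. Therefore τ satisfies (T1), (T2), (T3): it IS a topology on X.


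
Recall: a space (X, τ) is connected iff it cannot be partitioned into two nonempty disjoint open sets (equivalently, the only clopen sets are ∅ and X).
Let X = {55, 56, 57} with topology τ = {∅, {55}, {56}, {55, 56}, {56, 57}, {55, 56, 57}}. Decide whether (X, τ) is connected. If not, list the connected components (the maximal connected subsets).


(X, τ) is disconnected; components = [{55}, {56, 57}].

Find clopen sets (U ∈ τ with X ∖ U ∈ τ):
  U = ∅, X ∖ U = {55, 56, 57} — both open, so U is clopen.
  U = {55}, X ∖ U = {56, 57} — both open, so U is clopen.
  U = {56, 57}, X ∖ U = {55} — both open, so U is clopen.
  U = {55, 56, 57}, X ∖ U = ∅ — both open, so U is clopen.
Nontrivial clopen(s) exist: e.g. {56, 57}. So (X, τ) is disconnected.
Compute connected components by grouping points that agree on all clopens:
  component: {55}
  component: {56, 57}


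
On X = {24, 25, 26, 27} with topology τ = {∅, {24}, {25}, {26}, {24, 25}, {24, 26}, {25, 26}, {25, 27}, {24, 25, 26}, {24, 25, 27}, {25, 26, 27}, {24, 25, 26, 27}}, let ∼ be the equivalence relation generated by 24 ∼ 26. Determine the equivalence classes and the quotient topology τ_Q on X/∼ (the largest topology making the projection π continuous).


X/∼ = {[24=26], [25], [27]}; |τ_Q| = 6.

Equivalence classes: [24=26], [25], [27].
Quotient map π: X → X/∼ sends 24 ↦ [24=26], 25 ↦ [25], 26 ↦ [24=26], 27 ↦ [27].
For each subset V ⊆ X/∼, compute π^{-1}(V) ⊆ X and check whether π^{-1}(V) ∈ τ. V is open in τ_Q iff π^{-1}(V) ∈ τ.
  V = {}: π^{-1}(V) = ∅ ∈ τ ✓.
  V = {[24=26]}: π^{-1}(V) = {24, 26} ∈ τ ✓.
  V = {[25]}: π^{-1}(V) = {25} ∈ τ ✓.
  V = {[24=26], [25]}: π^{-1}(V) = {24, 25, 26} ∈ τ ✓.
  V = {[27]}: π^{-1}(V) = {27} ∉ τ ✗.
  V = {[24=26], [27]}: π^{-1}(V) = {24, 26, 27} ∉ τ ✗.
  V = {[25], [27]}: π^{-1}(V) = {25, 27} ∈ τ ✓.
  V = {[24=26], [25], [27]}: π^{-1}(V) = {24, 25, 26, 27} ∈ τ ✓.
Open sets in the quotient: τ_Q = {{}, {[24=26]}, {[25]}, {[24=26], [25]}, {[25], [27]}, {[24=26], [25], [27]}} (6 elements).


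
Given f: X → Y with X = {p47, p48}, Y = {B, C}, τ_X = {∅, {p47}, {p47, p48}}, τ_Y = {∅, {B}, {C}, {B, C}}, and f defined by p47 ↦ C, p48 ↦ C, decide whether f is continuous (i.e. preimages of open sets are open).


f IS continuous.

Compute f^{-1}(U) for each U ∈ τ_Y:
  U = ∅: f^{-1}(U) = ∅ ∈ τ_X ✓.
  U = {B}: f^{-1}(U) = ∅ ∈ τ_X ✓.
  U = {C}: f^{-1}(U) = {p47, p48} ∈ τ_X ✓.
  U = {B, C}: f^{-1}(U) = {p47, p48} ∈ τ_X ✓.
Every preimage lies in τ_X, so f IS continuous.


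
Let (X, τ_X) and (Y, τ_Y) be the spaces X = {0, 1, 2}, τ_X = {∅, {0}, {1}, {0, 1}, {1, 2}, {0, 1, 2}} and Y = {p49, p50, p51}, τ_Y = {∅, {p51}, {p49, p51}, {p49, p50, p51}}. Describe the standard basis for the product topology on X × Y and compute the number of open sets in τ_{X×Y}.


Basis B = {∅ × ∅, {0} × {p51}, {1} × {p51}, {0} × {p49, p51}, {0, 1} × {p51}, {1} × {p49, p51}, {1, 2} × {p51}, {0} × {p49, p50, p51}, {0, 1, 2} × {p51}, {1} × {p49, p50, p51}, {0, 1} × {p49, p51}, {1, 2} × {p49, p51}, {0, 1} × {p49, p50, p51}, {0, 1, 2} × {p49, p51}, {1, 2} × {p49, p50, p51}, {0, 1, 2} × {p49, p50, p51}}; |τ_{X×Y}| = 40.

Enumerate products U × V with U ∈ τ_X, V ∈ τ_Y (deduplicated):
  ∅ × ∅ = {} (∅)
  {0} × {p51} = {(0,p51)}
  {1} × {p51} = {(1,p51)}
  {0} × {p49, p51} = {(0,p49), (0,p51)}
  {0, 1} × {p51} = {(0,p51), (1,p51)}
  {1} × {p49, p51} = {(1,p49), (1,p51)}
  {1, 2} × {p51} = {(1,p51), (2,p51)}
  {0} × {p49, p50, p51} = {(0,p49), (0,p50), (0,p51)}
  {0, 1, 2} × {p51} = {(0,p51), (1,p51), (2,p51)}
  {1} × {p49, p50, p51} = {(1,p49), (1,p50), (1,p51)}
  {0, 1} × {p49, p51} = {(0,p49), (0,p51), (1,p49), (1,p51)}
  {1, 2} × {p49, p51} = {(1,p49), (1,p51), (2,p49), (2,p51)}
  {0, 1} × {p49, p50, p51} = {(0,p49), (0,p50), (0,p51), (1,p49), (1,p50), (1,p51)}
  {0, 1, 2} × {p49, p51} = {(0,p49), (0,p51), (1,p49), (1,p51), (2,p49), (2,p51)}
  {1, 2} × {p49, p50, p51} = {(1,p49), (1,p50), (1,p51), (2,p49), (2,p50), (2,p51)}
  {0, 1, 2} × {p49, p50, p51} = {(0,p49), (0,p50), (0,p51), (1,p49), (1,p50), (1,p51), (2,p49), (2,p50), (2,p51)}
These 16 distinct sets form the basis B.
Close under arbitrary unions to get τ_{X×Y}; counting gives |τ_{X×Y}| = 40.


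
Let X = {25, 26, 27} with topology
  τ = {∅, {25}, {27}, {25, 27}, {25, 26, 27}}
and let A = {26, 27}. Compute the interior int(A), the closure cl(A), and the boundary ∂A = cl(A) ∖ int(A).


int(A) = {27}, cl(A) = {26, 27}, ∂A = {26}.

Closed sets in (X, τ) are complements of opens:
  closed(X, τ) = {∅, {26}, {25, 26}, {26, 27}, {25, 26, 27}}.
int(A) = ⋃ {U ∈ τ : U ⊆ A}. Opens contained in A: ∅, {27}.
Taking the union of these: int(A) = {27}.
cl(A) = ⋂ {C closed : A ⊆ C}. Closed sets containing A: {26, 27}, {25, 26, 27}.
Intersecting these: cl(A) = {26, 27}.
∂A = cl(A) ∖ int(A) = {26, 27} ∖ {27} = {26}.


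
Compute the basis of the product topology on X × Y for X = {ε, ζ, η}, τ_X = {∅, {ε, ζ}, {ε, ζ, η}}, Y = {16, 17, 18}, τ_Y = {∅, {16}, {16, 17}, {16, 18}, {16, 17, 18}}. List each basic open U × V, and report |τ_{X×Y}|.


Basis B = {∅ × ∅, {ε, ζ} × {16}, {ε, ζ, η} × {16}, {ε, ζ} × {16, 17}, {ε, ζ} × {16, 18}, {ε, ζ} × {16, 17, 18}, {ε, ζ, η} × {16, 17}, {ε, ζ, η} × {16, 18}, {ε, ζ, η} × {16, 17, 18}}; |τ_{X×Y}| = 14.

Enumerate products U × V with U ∈ τ_X, V ∈ τ_Y (deduplicated):
  ∅ × ∅ = {} (∅)
  {ε, ζ} × {16} = {(ε,16), (ζ,16)}
  {ε, ζ, η} × {16} = {(ε,16), (ζ,16), (η,16)}
  {ε, ζ} × {16, 17} = {(ε,16), (ε,17), (ζ,16), (ζ,17)}
  {ε, ζ} × {16, 18} = {(ε,16), (ε,18), (ζ,16), (ζ,18)}
  {ε, ζ} × {16, 17, 18} = {(ε,16), (ε,17), (ε,18), (ζ,16), (ζ,17), (ζ,18)}
  {ε, ζ, η} × {16, 17} = {(ε,16), (ε,17), (ζ,16), (ζ,17), (η,16), (η,17)}
  {ε, ζ, η} × {16, 18} = {(ε,16), (ε,18), (ζ,16), (ζ,18), (η,16), (η,18)}
  {ε, ζ, η} × {16, 17, 18} = {(ε,16), (ε,17), (ε,18), (ζ,16), (ζ,17), (ζ,18), (η,16), (η,17), (η,18)}
These 9 distinct sets form the basis B.
Close under arbitrary unions to get τ_{X×Y}; counting gives |τ_{X×Y}| = 14.


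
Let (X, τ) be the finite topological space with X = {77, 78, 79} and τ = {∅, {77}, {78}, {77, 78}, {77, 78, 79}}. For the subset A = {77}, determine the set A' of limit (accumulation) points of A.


A' = {79}

For each x ∈ X, list the open sets U ∈ τ with x ∈ U, then check whether U ∩ (A ∖ {x}) ≠ ∅ for every such U.
  x = 77: open {77} ∋ x has {77} ∩ (A ∖ {77}) = ∅, so x is NOT a limit point.
  x = 78: open {78} ∋ x has {78} ∩ (A ∖ {78}) = ∅, so x is NOT a limit point.
  x = 79: opens ∋ x are {77, 78, 79}; each meets A ∖ {79}, so x IS a limit point.
Collecting: A' = {79}.


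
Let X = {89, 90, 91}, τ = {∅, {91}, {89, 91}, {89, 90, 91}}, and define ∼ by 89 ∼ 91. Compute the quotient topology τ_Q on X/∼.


X/∼ = {[89=91], [90]}; |τ_Q| = 3.

Equivalence classes: [89=91], [90].
Quotient map π: X → X/∼ sends 89 ↦ [89=91], 90 ↦ [90], 91 ↦ [89=91].
For each subset V ⊆ X/∼, compute π^{-1}(V) ⊆ X and check whether π^{-1}(V) ∈ τ. V is open in τ_Q iff π^{-1}(V) ∈ τ.
  V = {}: π^{-1}(V) = ∅ ∈ τ ✓.
  V = {[89=91]}: π^{-1}(V) = {89, 91} ∈ τ ✓.
  V = {[90]}: π^{-1}(V) = {90} ∉ τ ✗.
  V = {[89=91], [90]}: π^{-1}(V) = {89, 90, 91} ∈ τ ✓.
Open sets in the quotient: τ_Q = {{}, {[89=91]}, {[89=91], [90]}} (3 elements).


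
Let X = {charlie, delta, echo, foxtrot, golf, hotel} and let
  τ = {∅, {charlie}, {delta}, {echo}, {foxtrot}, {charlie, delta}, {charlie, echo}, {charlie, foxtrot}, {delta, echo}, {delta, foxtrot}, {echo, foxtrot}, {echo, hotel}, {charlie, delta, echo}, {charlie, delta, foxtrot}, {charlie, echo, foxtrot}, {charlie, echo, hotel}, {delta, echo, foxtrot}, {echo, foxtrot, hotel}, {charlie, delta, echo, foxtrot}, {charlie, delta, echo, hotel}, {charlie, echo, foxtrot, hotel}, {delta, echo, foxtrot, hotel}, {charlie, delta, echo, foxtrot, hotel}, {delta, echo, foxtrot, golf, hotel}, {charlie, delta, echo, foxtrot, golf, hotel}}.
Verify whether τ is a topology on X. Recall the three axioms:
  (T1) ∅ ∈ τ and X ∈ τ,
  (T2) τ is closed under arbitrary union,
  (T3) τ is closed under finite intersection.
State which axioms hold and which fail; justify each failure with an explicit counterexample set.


τ is NOT a topology on X.

Axiom (T1): ∅ ∈ τ? Yes; X ∈ τ? Yes.
Axiom (T2/T3): check pairwise unions and intersections of members of τ.
Counterexample for (T2): {delta} ∪ {echo, hotel} = {delta, echo, hotel} ∉ τ. Therefore τ is NOT a topology.


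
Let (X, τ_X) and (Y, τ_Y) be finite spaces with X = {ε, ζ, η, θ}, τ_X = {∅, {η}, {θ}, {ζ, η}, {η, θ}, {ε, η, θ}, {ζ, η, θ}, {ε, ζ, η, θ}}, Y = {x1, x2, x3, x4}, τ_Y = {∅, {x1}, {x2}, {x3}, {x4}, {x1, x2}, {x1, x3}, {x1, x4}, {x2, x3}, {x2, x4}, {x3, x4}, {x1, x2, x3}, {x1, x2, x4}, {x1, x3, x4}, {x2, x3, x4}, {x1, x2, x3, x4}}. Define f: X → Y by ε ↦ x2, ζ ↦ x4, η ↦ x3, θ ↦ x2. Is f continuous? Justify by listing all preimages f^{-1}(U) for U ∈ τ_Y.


f is NOT continuous.

Compute f^{-1}(U) for each U ∈ τ_Y:
  U = ∅: f^{-1}(U) = ∅ ∈ τ_X ✓.
  U = {x1}: f^{-1}(U) = ∅ ∈ τ_X ✓.
  U = {x2}: f^{-1}(U) = {ε, θ} ∉ τ_X ✗.
  U = {x3}: f^{-1}(U) = {η} ∈ τ_X ✓.
  U = {x4}: f^{-1}(U) = {ζ} ∉ τ_X ✗.
  U = {x1, x2}: f^{-1}(U) = {ε, θ} ∉ τ_X ✗.
  U = {x1, x3}: f^{-1}(U) = {η} ∈ τ_X ✓.
  U = {x1, x4}: f^{-1}(U) = {ζ} ∉ τ_X ✗.
  U = {x2, x3}: f^{-1}(U) = {ε, η, θ} ∈ τ_X ✓.
  U = {x2, x4}: f^{-1}(U) = {ε, ζ, θ} ∉ τ_X ✗.
  U = {x3, x4}: f^{-1}(U) = {ζ, η} ∈ τ_X ✓.
  U = {x1, x2, x3}: f^{-1}(U) = {ε, η, θ} ∈ τ_X ✓.
  U = {x1, x2, x4}: f^{-1}(U) = {ε, ζ, θ} ∉ τ_X ✗.
  U = {x1, x3, x4}: f^{-1}(U) = {ζ, η} ∈ τ_X ✓.
  U = {x2, x3, x4}: f^{-1}(U) = {ε, ζ, η, θ} ∈ τ_X ✓.
  U = {x1, x2, x3, x4}: f^{-1}(U) = {ε, ζ, η, θ} ∈ τ_X ✓.
Found U = {x2} with f^{-1}(U) = {ε, θ} not in τ_X. Therefore f is NOT continuous.


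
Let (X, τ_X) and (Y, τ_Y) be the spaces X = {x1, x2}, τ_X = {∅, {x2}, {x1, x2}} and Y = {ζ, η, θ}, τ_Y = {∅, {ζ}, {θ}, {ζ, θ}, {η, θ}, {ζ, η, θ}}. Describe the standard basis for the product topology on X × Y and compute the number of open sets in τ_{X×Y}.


Basis B = {∅ × ∅, {x2} × {ζ}, {x2} × {θ}, {x1, x2} × {ζ}, {x1, x2} × {θ}, {x2} × {ζ, θ}, {x2} × {η, θ}, {x2} × {ζ, η, θ}, {x1, x2} × {ζ, θ}, {x1, x2} × {η, θ}, {x1, x2} × {ζ, η, θ}}; |τ_{X×Y}| = 18.

Enumerate products U × V with U ∈ τ_X, V ∈ τ_Y (deduplicated):
  ∅ × ∅ = {} (∅)
  {x2} × {ζ} = {(x2,ζ)}
  {x2} × {θ} = {(x2,θ)}
  {x1, x2} × {ζ} = {(x1,ζ), (x2,ζ)}
  {x1, x2} × {θ} = {(x1,θ), (x2,θ)}
  {x2} × {ζ, θ} = {(x2,ζ), (x2,θ)}
  {x2} × {η, θ} = {(x2,η), (x2,θ)}
  {x2} × {ζ, η, θ} = {(x2,ζ), (x2,η), (x2,θ)}
  {x1, x2} × {ζ, θ} = {(x1,ζ), (x1,θ), (x2,ζ), (x2,θ)}
  {x1, x2} × {η, θ} = {(x1,η), (x1,θ), (x2,η), (x2,θ)}
  {x1, x2} × {ζ, η, θ} = {(x1,ζ), (x1,η), (x1,θ), (x2,ζ), (x2,η), (x2,θ)}
These 11 distinct sets form the basis B.
Close under arbitrary unions to get τ_{X×Y}; counting gives |τ_{X×Y}| = 18.


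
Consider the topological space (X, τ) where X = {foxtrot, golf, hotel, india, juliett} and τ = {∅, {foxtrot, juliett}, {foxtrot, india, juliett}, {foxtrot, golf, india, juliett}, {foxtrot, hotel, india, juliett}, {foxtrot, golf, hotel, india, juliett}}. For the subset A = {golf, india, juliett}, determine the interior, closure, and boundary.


int(A) = ∅, cl(A) = {foxtrot, golf, hotel, india, juliett}, ∂A = {foxtrot, golf, hotel, india, juliett}.

Closed sets in (X, τ) are complements of opens:
  closed(X, τ) = {∅, {golf}, {hotel}, {golf, hotel}, {golf, hotel, india}, {foxtrot, golf, hotel, india, juliett}}.
int(A) = ⋃ {U ∈ τ : U ⊆ A}. Opens contained in A: ∅.
Taking the union of these: int(A) = ∅.
cl(A) = ⋂ {C closed : A ⊆ C}. Closed sets containing A: {foxtrot, golf, hotel, india, juliett}.
Intersecting these: cl(A) = {foxtrot, golf, hotel, india, juliett}.
∂A = cl(A) ∖ int(A) = {foxtrot, golf, hotel, india, juliett} ∖ ∅ = {foxtrot, golf, hotel, india, juliett}.


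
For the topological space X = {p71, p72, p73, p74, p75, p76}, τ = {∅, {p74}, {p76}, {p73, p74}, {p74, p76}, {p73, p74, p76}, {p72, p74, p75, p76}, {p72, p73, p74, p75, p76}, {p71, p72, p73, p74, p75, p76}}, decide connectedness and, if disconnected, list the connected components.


(X, τ) is connected.

Find clopen sets (U ∈ τ with X ∖ U ∈ τ):
  U = ∅, X ∖ U = {p71, p72, p73, p74, p75, p76} — both open, so U is clopen.
  U = {p71, p72, p73, p74, p75, p76}, X ∖ U = ∅ — both open, so U is clopen.
Only trivial clopens (∅ and X) exist, so (X, τ) is connected.
Compute connected components by grouping points that agree on all clopens:
  component: {p71, p72, p73, p74, p75, p76}


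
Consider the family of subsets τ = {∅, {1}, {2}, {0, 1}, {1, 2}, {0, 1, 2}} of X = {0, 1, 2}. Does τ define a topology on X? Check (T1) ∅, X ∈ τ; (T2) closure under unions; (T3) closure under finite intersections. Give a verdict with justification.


τ IS a topology on X.

Axiom (T1): ∅ ∈ τ? Yes; X ∈ τ? Yes.
Axiom (T2/T3): check pairwise unions and intersections of members of τ.
All pairwise intersections and unions checked — each lies in τ. Therefore τ satisfies (T1), (T2), (T3): it IS a topology on X.


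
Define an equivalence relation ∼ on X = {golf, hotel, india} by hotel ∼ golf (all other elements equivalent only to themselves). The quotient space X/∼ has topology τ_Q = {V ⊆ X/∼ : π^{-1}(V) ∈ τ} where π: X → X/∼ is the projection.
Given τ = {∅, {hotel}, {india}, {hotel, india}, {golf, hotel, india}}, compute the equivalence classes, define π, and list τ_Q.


X/∼ = {[golf=hotel], [india]}; |τ_Q| = 3.

Equivalence classes: [golf=hotel], [india].
Quotient map π: X → X/∼ sends golf ↦ [golf=hotel], hotel ↦ [golf=hotel], india ↦ [india].
For each subset V ⊆ X/∼, compute π^{-1}(V) ⊆ X and check whether π^{-1}(V) ∈ τ. V is open in τ_Q iff π^{-1}(V) ∈ τ.
  V = {}: π^{-1}(V) = ∅ ∈ τ ✓.
  V = {[golf=hotel]}: π^{-1}(V) = {golf, hotel} ∉ τ ✗.
  V = {[india]}: π^{-1}(V) = {india} ∈ τ ✓.
  V = {[golf=hotel], [india]}: π^{-1}(V) = {golf, hotel, india} ∈ τ ✓.
Open sets in the quotient: τ_Q = {{}, {[india]}, {[golf=hotel], [india]}} (3 elements).


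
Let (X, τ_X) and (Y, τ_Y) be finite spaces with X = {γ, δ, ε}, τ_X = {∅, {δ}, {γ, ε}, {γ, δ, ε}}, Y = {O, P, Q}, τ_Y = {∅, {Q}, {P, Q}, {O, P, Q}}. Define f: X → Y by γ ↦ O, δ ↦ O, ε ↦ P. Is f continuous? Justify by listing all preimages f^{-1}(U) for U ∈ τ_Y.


f is NOT continuous.

Compute f^{-1}(U) for each U ∈ τ_Y:
  U = ∅: f^{-1}(U) = ∅ ∈ τ_X ✓.
  U = {Q}: f^{-1}(U) = ∅ ∈ τ_X ✓.
  U = {P, Q}: f^{-1}(U) = {ε} ∉ τ_X ✗.
  U = {O, P, Q}: f^{-1}(U) = {γ, δ, ε} ∈ τ_X ✓.
Found U = {P, Q} with f^{-1}(U) = {ε} not in τ_X. Therefore f is NOT continuous.


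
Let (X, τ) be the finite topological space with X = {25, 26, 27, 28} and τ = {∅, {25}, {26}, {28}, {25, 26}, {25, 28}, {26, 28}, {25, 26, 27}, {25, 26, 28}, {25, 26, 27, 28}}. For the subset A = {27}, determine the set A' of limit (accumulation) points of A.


A' = ∅

For each x ∈ X, list the open sets U ∈ τ with x ∈ U, then check whether U ∩ (A ∖ {x}) ≠ ∅ for every such U.
  x = 25: open {25} ∋ x has {25} ∩ (A ∖ {25}) = ∅, so x is NOT a limit point.
  x = 26: open {26} ∋ x has {26} ∩ (A ∖ {26}) = ∅, so x is NOT a limit point.
  x = 27: open {25, 26, 27} ∋ x has {25, 26, 27} ∩ (A ∖ {27}) = ∅, so x is NOT a limit point.
  x = 28: open {28} ∋ x has {28} ∩ (A ∖ {28}) = ∅, so x is NOT a limit point.
Collecting: A' = ∅.


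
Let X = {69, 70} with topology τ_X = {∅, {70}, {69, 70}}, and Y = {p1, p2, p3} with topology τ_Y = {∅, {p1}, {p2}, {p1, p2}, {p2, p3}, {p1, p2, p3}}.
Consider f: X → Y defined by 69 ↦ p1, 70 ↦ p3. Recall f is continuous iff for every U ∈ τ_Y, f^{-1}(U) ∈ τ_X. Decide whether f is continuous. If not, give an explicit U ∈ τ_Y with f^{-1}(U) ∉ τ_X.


f is NOT continuous.

Compute f^{-1}(U) for each U ∈ τ_Y:
  U = ∅: f^{-1}(U) = ∅ ∈ τ_X ✓.
  U = {p1}: f^{-1}(U) = {69} ∉ τ_X ✗.
  U = {p2}: f^{-1}(U) = ∅ ∈ τ_X ✓.
  U = {p1, p2}: f^{-1}(U) = {69} ∉ τ_X ✗.
  U = {p2, p3}: f^{-1}(U) = {70} ∈ τ_X ✓.
  U = {p1, p2, p3}: f^{-1}(U) = {69, 70} ∈ τ_X ✓.
Found U = {p1} with f^{-1}(U) = {69} not in τ_X. Therefore f is NOT continuous.


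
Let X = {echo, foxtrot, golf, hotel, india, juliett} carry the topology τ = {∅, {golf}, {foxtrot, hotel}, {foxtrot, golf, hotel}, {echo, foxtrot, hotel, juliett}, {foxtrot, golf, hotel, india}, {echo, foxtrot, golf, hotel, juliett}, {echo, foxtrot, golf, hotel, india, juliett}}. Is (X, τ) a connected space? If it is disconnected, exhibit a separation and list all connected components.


(X, τ) is connected.

Find clopen sets (U ∈ τ with X ∖ U ∈ τ):
  U = ∅, X ∖ U = {echo, foxtrot, golf, hotel, india, juliett} — both open, so U is clopen.
  U = {echo, foxtrot, golf, hotel, india, juliett}, X ∖ U = ∅ — both open, so U is clopen.
Only trivial clopens (∅ and X) exist, so (X, τ) is connected.
Compute connected components by grouping points that agree on all clopens:
  component: {echo, foxtrot, golf, hotel, india, juliett}


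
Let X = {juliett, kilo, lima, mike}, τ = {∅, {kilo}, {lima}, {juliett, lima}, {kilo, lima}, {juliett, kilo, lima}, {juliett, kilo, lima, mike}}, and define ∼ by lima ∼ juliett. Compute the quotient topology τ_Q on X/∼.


X/∼ = {[juliett=lima], [kilo], [mike]}; |τ_Q| = 5.

Equivalence classes: [juliett=lima], [kilo], [mike].
Quotient map π: X → X/∼ sends juliett ↦ [juliett=lima], kilo ↦ [kilo], lima ↦ [juliett=lima], mike ↦ [mike].
For each subset V ⊆ X/∼, compute π^{-1}(V) ⊆ X and check whether π^{-1}(V) ∈ τ. V is open in τ_Q iff π^{-1}(V) ∈ τ.
  V = {}: π^{-1}(V) = ∅ ∈ τ ✓.
  V = {[juliett=lima]}: π^{-1}(V) = {juliett, lima} ∈ τ ✓.
  V = {[kilo]}: π^{-1}(V) = {kilo} ∈ τ ✓.
  V = {[juliett=lima], [kilo]}: π^{-1}(V) = {juliett, kilo, lima} ∈ τ ✓.
  V = {[mike]}: π^{-1}(V) = {mike} ∉ τ ✗.
  V = {[juliett=lima], [mike]}: π^{-1}(V) = {juliett, lima, mike} ∉ τ ✗.
  V = {[kilo], [mike]}: π^{-1}(V) = {kilo, mike} ∉ τ ✗.
  V = {[juliett=lima], [kilo], [mike]}: π^{-1}(V) = {juliett, kilo, lima, mike} ∈ τ ✓.
Open sets in the quotient: τ_Q = {{}, {[juliett=lima]}, {[kilo]}, {[juliett=lima], [kilo]}, {[juliett=lima], [kilo], [mike]}} (5 elements).


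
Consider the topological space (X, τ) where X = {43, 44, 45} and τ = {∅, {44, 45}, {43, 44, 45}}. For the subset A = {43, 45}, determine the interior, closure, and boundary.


int(A) = ∅, cl(A) = {43, 44, 45}, ∂A = {43, 44, 45}.

Closed sets in (X, τ) are complements of opens:
  closed(X, τ) = {∅, {43}, {43, 44, 45}}.
int(A) = ⋃ {U ∈ τ : U ⊆ A}. Opens contained in A: ∅.
Taking the union of these: int(A) = ∅.
cl(A) = ⋂ {C closed : A ⊆ C}. Closed sets containing A: {43, 44, 45}.
Intersecting these: cl(A) = {43, 44, 45}.
∂A = cl(A) ∖ int(A) = {43, 44, 45} ∖ ∅ = {43, 44, 45}.


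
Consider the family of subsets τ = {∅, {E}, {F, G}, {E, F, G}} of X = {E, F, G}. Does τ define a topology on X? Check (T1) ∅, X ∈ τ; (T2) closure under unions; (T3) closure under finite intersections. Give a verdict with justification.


τ IS a topology on X.

Axiom (T1): ∅ ∈ τ? Yes; X ∈ τ? Yes.
Axiom (T2/T3): check pairwise unions and intersections of members of τ.
All pairwise intersections and unions checked — each lies in τ. Therefore τ satisfies (T1), (T2), (T3): it IS a topology on X.


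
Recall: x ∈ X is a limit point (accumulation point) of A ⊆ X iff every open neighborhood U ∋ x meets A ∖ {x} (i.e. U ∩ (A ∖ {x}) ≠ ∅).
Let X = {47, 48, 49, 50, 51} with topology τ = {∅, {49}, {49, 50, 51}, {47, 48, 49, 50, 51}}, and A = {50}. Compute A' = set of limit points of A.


A' = {47, 48, 51}

For each x ∈ X, list the open sets U ∈ τ with x ∈ U, then check whether U ∩ (A ∖ {x}) ≠ ∅ for every such U.
  x = 47: opens ∋ x are {47, 48, 49, 50, 51}; each meets A ∖ {47}, so x IS a limit point.
  x = 48: opens ∋ x are {47, 48, 49, 50, 51}; each meets A ∖ {48}, so x IS a limit point.
  x = 49: open {49} ∋ x has {49} ∩ (A ∖ {49}) = ∅, so x is NOT a limit point.
  x = 50: open {49, 50, 51} ∋ x has {49, 50, 51} ∩ (A ∖ {50}) = ∅, so x is NOT a limit point.
  x = 51: opens ∋ x are {49, 50, 51}, {47, 48, 49, 50, 51}; each meets A ∖ {51}, so x IS a limit point.
Collecting: A' = {47, 48, 51}.


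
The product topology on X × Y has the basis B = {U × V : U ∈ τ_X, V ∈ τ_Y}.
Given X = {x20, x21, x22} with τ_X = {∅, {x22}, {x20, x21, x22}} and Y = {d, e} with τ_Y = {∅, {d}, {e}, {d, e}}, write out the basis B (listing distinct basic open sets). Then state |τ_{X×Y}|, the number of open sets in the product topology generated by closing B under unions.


Basis B = {∅ × ∅, {x22} × {d}, {x22} × {e}, {x22} × {d, e}, {x20, x21, x22} × {d}, {x20, x21, x22} × {e}, {x20, x21, x22} × {d, e}}; |τ_{X×Y}| = 9.

Enumerate products U × V with U ∈ τ_X, V ∈ τ_Y (deduplicated):
  ∅ × ∅ = {} (∅)
  {x22} × {d} = {(x22,d)}
  {x22} × {e} = {(x22,e)}
  {x22} × {d, e} = {(x22,d), (x22,e)}
  {x20, x21, x22} × {d} = {(x20,d), (x21,d), (x22,d)}
  {x20, x21, x22} × {e} = {(x20,e), (x21,e), (x22,e)}
  {x20, x21, x22} × {d, e} = {(x20,d), (x20,e), (x21,d), (x21,e), (x22,d), (x22,e)}
These 7 distinct sets form the basis B.
Close under arbitrary unions to get τ_{X×Y}; counting gives |τ_{X×Y}| = 9.


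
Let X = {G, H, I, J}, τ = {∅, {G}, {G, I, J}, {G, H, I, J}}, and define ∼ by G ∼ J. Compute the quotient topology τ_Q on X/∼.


X/∼ = {[G=J], [H], [I]}; |τ_Q| = 3.

Equivalence classes: [G=J], [H], [I].
Quotient map π: X → X/∼ sends G ↦ [G=J], H ↦ [H], I ↦ [I], J ↦ [G=J].
For each subset V ⊆ X/∼, compute π^{-1}(V) ⊆ X and check whether π^{-1}(V) ∈ τ. V is open in τ_Q iff π^{-1}(V) ∈ τ.
  V = {}: π^{-1}(V) = ∅ ∈ τ ✓.
  V = {[G=J]}: π^{-1}(V) = {G, J} ∉ τ ✗.
  V = {[H]}: π^{-1}(V) = {H} ∉ τ ✗.
  V = {[G=J], [H]}: π^{-1}(V) = {G, H, J} ∉ τ ✗.
  V = {[I]}: π^{-1}(V) = {I} ∉ τ ✗.
  V = {[G=J], [I]}: π^{-1}(V) = {G, I, J} ∈ τ ✓.
  V = {[H], [I]}: π^{-1}(V) = {H, I} ∉ τ ✗.
  V = {[G=J], [H], [I]}: π^{-1}(V) = {G, H, I, J} ∈ τ ✓.
Open sets in the quotient: τ_Q = {{}, {[G=J], [I]}, {[G=J], [H], [I]}} (3 elements).


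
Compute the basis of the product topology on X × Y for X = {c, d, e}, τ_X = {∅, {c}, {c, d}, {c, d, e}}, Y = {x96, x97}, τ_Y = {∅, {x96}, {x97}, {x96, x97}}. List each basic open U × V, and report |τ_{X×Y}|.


Basis B = {∅ × ∅, {c} × {x96}, {c} × {x97}, {c} × {x96, x97}, {c, d} × {x96}, {c, d} × {x97}, {c, d, e} × {x96}, {c, d, e} × {x97}, {c, d} × {x96, x97}, {c, d, e} × {x96, x97}}; |τ_{X×Y}| = 16.

Enumerate products U × V with U ∈ τ_X, V ∈ τ_Y (deduplicated):
  ∅ × ∅ = {} (∅)
  {c} × {x96} = {(c,x96)}
  {c} × {x97} = {(c,x97)}
  {c} × {x96, x97} = {(c,x96), (c,x97)}
  {c, d} × {x96} = {(c,x96), (d,x96)}
  {c, d} × {x97} = {(c,x97), (d,x97)}
  {c, d, e} × {x96} = {(c,x96), (d,x96), (e,x96)}
  {c, d, e} × {x97} = {(c,x97), (d,x97), (e,x97)}
  {c, d} × {x96, x97} = {(c,x96), (c,x97), (d,x96), (d,x97)}
  {c, d, e} × {x96, x97} = {(c,x96), (c,x97), (d,x96), (d,x97), (e,x96), (e,x97)}
These 10 distinct sets form the basis B.
Close under arbitrary unions to get τ_{X×Y}; counting gives |τ_{X×Y}| = 16.


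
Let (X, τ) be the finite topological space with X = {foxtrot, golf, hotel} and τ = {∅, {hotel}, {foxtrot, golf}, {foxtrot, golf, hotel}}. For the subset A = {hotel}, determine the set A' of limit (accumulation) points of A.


A' = ∅

For each x ∈ X, list the open sets U ∈ τ with x ∈ U, then check whether U ∩ (A ∖ {x}) ≠ ∅ for every such U.
  x = foxtrot: open {foxtrot, golf} ∋ x has {foxtrot, golf} ∩ (A ∖ {foxtrot}) = ∅, so x is NOT a limit point.
  x = golf: open {foxtrot, golf} ∋ x has {foxtrot, golf} ∩ (A ∖ {golf}) = ∅, so x is NOT a limit point.
  x = hotel: open {hotel} ∋ x has {hotel} ∩ (A ∖ {hotel}) = ∅, so x is NOT a limit point.
Collecting: A' = ∅.


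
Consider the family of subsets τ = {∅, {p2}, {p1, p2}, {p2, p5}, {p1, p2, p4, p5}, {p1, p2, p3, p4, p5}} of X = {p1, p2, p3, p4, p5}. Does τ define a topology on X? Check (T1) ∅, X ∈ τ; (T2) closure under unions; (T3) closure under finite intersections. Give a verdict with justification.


τ is NOT a topology on X.

Axiom (T1): ∅ ∈ τ? Yes; X ∈ τ? Yes.
Axiom (T2/T3): check pairwise unions and intersections of members of τ.
Counterexample for (T2): {p1, p2} ∪ {p2, p5} = {p1, p2, p5} ∉ τ. Therefore τ is NOT a topology.


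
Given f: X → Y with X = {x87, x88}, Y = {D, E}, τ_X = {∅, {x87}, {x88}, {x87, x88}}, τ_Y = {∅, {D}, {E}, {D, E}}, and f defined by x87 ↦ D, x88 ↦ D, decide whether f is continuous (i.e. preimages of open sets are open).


f IS continuous.

Compute f^{-1}(U) for each U ∈ τ_Y:
  U = ∅: f^{-1}(U) = ∅ ∈ τ_X ✓.
  U = {D}: f^{-1}(U) = {x87, x88} ∈ τ_X ✓.
  U = {E}: f^{-1}(U) = ∅ ∈ τ_X ✓.
  U = {D, E}: f^{-1}(U) = {x87, x88} ∈ τ_X ✓.
Every preimage lies in τ_X, so f IS continuous.


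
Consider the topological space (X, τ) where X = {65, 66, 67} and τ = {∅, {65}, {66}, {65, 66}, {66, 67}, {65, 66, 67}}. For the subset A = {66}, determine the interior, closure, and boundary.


int(A) = {66}, cl(A) = {66, 67}, ∂A = {67}.

Closed sets in (X, τ) are complements of opens:
  closed(X, τ) = {∅, {65}, {67}, {65, 67}, {66, 67}, {65, 66, 67}}.
int(A) = ⋃ {U ∈ τ : U ⊆ A}. Opens contained in A: ∅, {66}.
Taking the union of these: int(A) = {66}.
cl(A) = ⋂ {C closed : A ⊆ C}. Closed sets containing A: {66, 67}, {65, 66, 67}.
Intersecting these: cl(A) = {66, 67}.
∂A = cl(A) ∖ int(A) = {66, 67} ∖ {66} = {67}.


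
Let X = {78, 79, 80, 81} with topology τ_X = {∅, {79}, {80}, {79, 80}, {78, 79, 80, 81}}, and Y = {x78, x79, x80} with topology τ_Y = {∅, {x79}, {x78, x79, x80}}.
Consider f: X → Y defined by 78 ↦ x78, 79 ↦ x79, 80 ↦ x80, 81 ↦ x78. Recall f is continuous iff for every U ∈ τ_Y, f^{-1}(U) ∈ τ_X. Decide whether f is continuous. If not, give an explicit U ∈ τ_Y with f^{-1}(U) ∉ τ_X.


f IS continuous.

Compute f^{-1}(U) for each U ∈ τ_Y:
  U = ∅: f^{-1}(U) = ∅ ∈ τ_X ✓.
  U = {x79}: f^{-1}(U) = {79} ∈ τ_X ✓.
  U = {x78, x79, x80}: f^{-1}(U) = {78, 79, 80, 81} ∈ τ_X ✓.
Every preimage lies in τ_X, so f IS continuous.


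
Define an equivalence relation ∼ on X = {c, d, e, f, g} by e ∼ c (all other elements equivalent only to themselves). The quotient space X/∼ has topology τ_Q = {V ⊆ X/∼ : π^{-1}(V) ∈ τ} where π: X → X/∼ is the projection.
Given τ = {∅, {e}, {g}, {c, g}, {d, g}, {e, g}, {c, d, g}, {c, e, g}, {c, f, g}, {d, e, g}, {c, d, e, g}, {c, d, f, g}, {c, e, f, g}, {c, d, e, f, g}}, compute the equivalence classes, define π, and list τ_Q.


X/∼ = {[c=e], [d], [f], [g]}; |τ_Q| = 7.

Equivalence classes: [c=e], [d], [f], [g].
Quotient map π: X → X/∼ sends c ↦ [c=e], d ↦ [d], e ↦ [c=e], f ↦ [f], g ↦ [g].
For each subset V ⊆ X/∼, compute π^{-1}(V) ⊆ X and check whether π^{-1}(V) ∈ τ. V is open in τ_Q iff π^{-1}(V) ∈ τ.
  V = {}: π^{-1}(V) = ∅ ∈ τ ✓.
  V = {[c=e]}: π^{-1}(V) = {c, e} ∉ τ ✗.
  V = {[d]}: π^{-1}(V) = {d} ∉ τ ✗.
  V = {[c=e], [d]}: π^{-1}(V) = {c, d, e} ∉ τ ✗.
  V = {[f]}: π^{-1}(V) = {f} ∉ τ ✗.
  V = {[c=e], [f]}: π^{-1}(V) = {c, e, f} ∉ τ ✗.
  V = {[d], [f]}: π^{-1}(V) = {d, f} ∉ τ ✗.
  V = {[c=e], [d], [f]}: π^{-1}(V) = {c, d, e, f} ∉ τ ✗.
  V = {[g]}: π^{-1}(V) = {g} ∈ τ ✓.
  V = {[c=e], [g]}: π^{-1}(V) = {c, e, g} ∈ τ ✓.
  V = {[d], [g]}: π^{-1}(V) = {d, g} ∈ τ ✓.
  V = {[c=e], [d], [g]}: π^{-1}(V) = {c, d, e, g} ∈ τ ✓.
  V = {[f], [g]}: π^{-1}(V) = {f, g} ∉ τ ✗.
  V = {[c=e], [f], [g]}: π^{-1}(V) = {c, e, f, g} ∈ τ ✓.
  V = {[d], [f], [g]}: π^{-1}(V) = {d, f, g} ∉ τ ✗.
  V = {[c=e], [d], [f], [g]}: π^{-1}(V) = {c, d, e, f, g} ∈ τ ✓.
Open sets in the quotient: τ_Q = {{}, {[g]}, {[c=e], [g]}, {[d], [g]}, {[c=e], [d], [g]}, {[c=e], [f], [g]}, {[c=e], [d], [f], [g]}} (7 elements).


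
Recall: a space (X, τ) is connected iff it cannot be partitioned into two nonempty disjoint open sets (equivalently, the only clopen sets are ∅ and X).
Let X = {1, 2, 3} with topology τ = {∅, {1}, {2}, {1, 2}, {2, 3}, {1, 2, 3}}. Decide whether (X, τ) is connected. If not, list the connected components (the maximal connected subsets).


(X, τ) is disconnected; components = [{1}, {2, 3}].

Find clopen sets (U ∈ τ with X ∖ U ∈ τ):
  U = ∅, X ∖ U = {1, 2, 3} — both open, so U is clopen.
  U = {1}, X ∖ U = {2, 3} — both open, so U is clopen.
  U = {2, 3}, X ∖ U = {1} — both open, so U is clopen.
  U = {1, 2, 3}, X ∖ U = ∅ — both open, so U is clopen.
Nontrivial clopen(s) exist: e.g. {2, 3}. So (X, τ) is disconnected.
Compute connected components by grouping points that agree on all clopens:
  component: {1}
  component: {2, 3}


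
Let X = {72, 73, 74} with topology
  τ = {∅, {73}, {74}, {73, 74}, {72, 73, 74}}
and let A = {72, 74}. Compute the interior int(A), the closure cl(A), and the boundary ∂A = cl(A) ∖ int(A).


int(A) = {74}, cl(A) = {72, 74}, ∂A = {72}.

Closed sets in (X, τ) are complements of opens:
  closed(X, τ) = {∅, {72}, {72, 73}, {72, 74}, {72, 73, 74}}.
int(A) = ⋃ {U ∈ τ : U ⊆ A}. Opens contained in A: ∅, {74}.
Taking the union of these: int(A) = {74}.
cl(A) = ⋂ {C closed : A ⊆ C}. Closed sets containing A: {72, 74}, {72, 73, 74}.
Intersecting these: cl(A) = {72, 74}.
∂A = cl(A) ∖ int(A) = {72, 74} ∖ {74} = {72}.


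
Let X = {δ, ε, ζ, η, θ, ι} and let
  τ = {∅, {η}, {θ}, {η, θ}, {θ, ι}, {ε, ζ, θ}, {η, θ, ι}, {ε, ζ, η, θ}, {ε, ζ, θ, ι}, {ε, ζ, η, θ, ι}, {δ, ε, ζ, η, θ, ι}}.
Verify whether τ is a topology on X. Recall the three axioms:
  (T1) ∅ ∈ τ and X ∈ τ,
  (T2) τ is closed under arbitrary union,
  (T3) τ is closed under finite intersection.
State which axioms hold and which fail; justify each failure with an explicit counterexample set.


τ IS a topology on X.

Axiom (T1): ∅ ∈ τ? Yes; X ∈ τ? Yes.
Axiom (T2/T3): check pairwise unions and intersections of members of τ.
All pairwise intersections and unions checked — each lies in τ. Therefore τ satisfies (T1), (T2), (T3): it IS a topology on X.


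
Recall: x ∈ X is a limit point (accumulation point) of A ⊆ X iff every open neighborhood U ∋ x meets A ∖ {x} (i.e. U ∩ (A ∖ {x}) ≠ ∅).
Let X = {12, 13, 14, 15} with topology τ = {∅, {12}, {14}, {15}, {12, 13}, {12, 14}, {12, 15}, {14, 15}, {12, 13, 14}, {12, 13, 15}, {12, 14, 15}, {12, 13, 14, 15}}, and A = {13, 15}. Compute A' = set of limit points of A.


A' = ∅

For each x ∈ X, list the open sets U ∈ τ with x ∈ U, then check whether U ∩ (A ∖ {x}) ≠ ∅ for every such U.
  x = 12: open {12} ∋ x has {12} ∩ (A ∖ {12}) = ∅, so x is NOT a limit point.
  x = 13: open {12, 13} ∋ x has {12, 13} ∩ (A ∖ {13}) = ∅, so x is NOT a limit point.
  x = 14: open {14} ∋ x has {14} ∩ (A ∖ {14}) = ∅, so x is NOT a limit point.
  x = 15: open {15} ∋ x has {15} ∩ (A ∖ {15}) = ∅, so x is NOT a limit point.
Collecting: A' = ∅.


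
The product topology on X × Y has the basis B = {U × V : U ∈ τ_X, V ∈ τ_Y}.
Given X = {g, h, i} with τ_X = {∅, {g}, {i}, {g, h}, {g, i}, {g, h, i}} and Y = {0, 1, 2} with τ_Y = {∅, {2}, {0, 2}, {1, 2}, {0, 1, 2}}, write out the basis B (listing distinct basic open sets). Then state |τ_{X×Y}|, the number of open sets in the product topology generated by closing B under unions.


Basis B = {∅ × ∅, {g} × {2}, {i} × {2}, {g} × {0, 2}, {g} × {1, 2}, {g, h} × {2}, {g, i} × {2}, {i} × {0, 2}, {i} × {1, 2}, {g} × {0, 1, 2}, {g, h, i} × {2}, {i} × {0, 1, 2}, {g, h} × {0, 2}, {g, i} × {0, 2}, {g, h} × {1, 2}, {g, i} × {1, 2}, {g, h} × {0, 1, 2}, {g, i} × {0, 1, 2}, {g, h, i} × {0, 2}, {g, h, i} × {1, 2}, {g, h, i} × {0, 1, 2}}; |τ_{X×Y}| = 70.

Enumerate products U × V with U ∈ τ_X, V ∈ τ_Y (deduplicated):
  ∅ × ∅ = {} (∅)
  {g} × {2} = {(g,2)}
  {i} × {2} = {(i,2)}
  {g} × {0, 2} = {(g,0), (g,2)}
  {g} × {1, 2} = {(g,1), (g,2)}
  {g, h} × {2} = {(g,2), (h,2)}
  {g, i} × {2} = {(g,2), (i,2)}
  {i} × {0, 2} = {(i,0), (i,2)}
  {i} × {1, 2} = {(i,1), (i,2)}
  {g} × {0, 1, 2} = {(g,0), (g,1), (g,2)}
  {g, h, i} × {2} = {(g,2), (h,2), (i,2)}
  {i} × {0, 1, 2} = {(i,0), (i,1), (i,2)}
  {g, h} × {0, 2} = {(g,0), (g,2), (h,0), (h,2)}
  {g, i} × {0, 2} = {(g,0), (g,2), (i,0), (i,2)}
  {g, h} × {1, 2} = {(g,1), (g,2), (h,1), (h,2)}
  {g, i} × {1, 2} = {(g,1), (g,2), (i,1), (i,2)}
  {g, h} × {0, 1, 2} = {(g,0), (g,1), (g,2), (h,0), (h,1), (h,2)}
  {g, i} × {0, 1, 2} = {(g,0), (g,1), (g,2), (i,0), (i,1), (i,2)}
  {g, h, i} × {0, 2} = {(g,0), (g,2), (h,0), (h,2), (i,0), (i,2)}
  {g, h, i} × {1, 2} = {(g,1), (g,2), (h,1), (h,2), (i,1), (i,2)}
  {g, h, i} × {0, 1, 2} = {(g,0), (g,1), (g,2), (h,0), (h,1), (h,2), (i,0), (i,1), (i,2)}
These 21 distinct sets form the basis B.
Close under arbitrary unions to get τ_{X×Y}; counting gives |τ_{X×Y}| = 70.
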